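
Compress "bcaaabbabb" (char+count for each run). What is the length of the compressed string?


Input: bcaaabbabb
Runs:
  'b' x 1 => "b1"
  'c' x 1 => "c1"
  'a' x 3 => "a3"
  'b' x 2 => "b2"
  'a' x 1 => "a1"
  'b' x 2 => "b2"
Compressed: "b1c1a3b2a1b2"
Compressed length: 12

12


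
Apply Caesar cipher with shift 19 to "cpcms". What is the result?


Caesar cipher: shift "cpcms" by 19
  'c' (pos 2) + 19 = pos 21 = 'v'
  'p' (pos 15) + 19 = pos 8 = 'i'
  'c' (pos 2) + 19 = pos 21 = 'v'
  'm' (pos 12) + 19 = pos 5 = 'f'
  's' (pos 18) + 19 = pos 11 = 'l'
Result: vivfl

vivfl


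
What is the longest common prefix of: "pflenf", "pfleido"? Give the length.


Words: pflenf, pfleido
  Position 0: all 'p' => match
  Position 1: all 'f' => match
  Position 2: all 'l' => match
  Position 3: all 'e' => match
  Position 4: ('n', 'i') => mismatch, stop
LCP = "pfle" (length 4)

4


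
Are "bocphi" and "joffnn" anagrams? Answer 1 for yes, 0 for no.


Strings: "bocphi", "joffnn"
Sorted first:  bchiop
Sorted second: ffjnno
Differ at position 0: 'b' vs 'f' => not anagrams

0


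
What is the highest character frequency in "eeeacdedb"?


Input: eeeacdedb
Character counts:
  'a': 1
  'b': 1
  'c': 1
  'd': 2
  'e': 4
Maximum frequency: 4

4


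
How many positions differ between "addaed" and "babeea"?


Comparing "addaed" and "babeea" position by position:
  Position 0: 'a' vs 'b' => DIFFER
  Position 1: 'd' vs 'a' => DIFFER
  Position 2: 'd' vs 'b' => DIFFER
  Position 3: 'a' vs 'e' => DIFFER
  Position 4: 'e' vs 'e' => same
  Position 5: 'd' vs 'a' => DIFFER
Positions that differ: 5

5


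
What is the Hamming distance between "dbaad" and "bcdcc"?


Comparing "dbaad" and "bcdcc" position by position:
  Position 0: 'd' vs 'b' => differ
  Position 1: 'b' vs 'c' => differ
  Position 2: 'a' vs 'd' => differ
  Position 3: 'a' vs 'c' => differ
  Position 4: 'd' vs 'c' => differ
Total differences (Hamming distance): 5

5


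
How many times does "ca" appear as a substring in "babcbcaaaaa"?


Searching for "ca" in "babcbcaaaaa"
Scanning each position:
  Position 0: "ba" => no
  Position 1: "ab" => no
  Position 2: "bc" => no
  Position 3: "cb" => no
  Position 4: "bc" => no
  Position 5: "ca" => MATCH
  Position 6: "aa" => no
  Position 7: "aa" => no
  Position 8: "aa" => no
  Position 9: "aa" => no
Total occurrences: 1

1


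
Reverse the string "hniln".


Input: hniln
Reading characters right to left:
  Position 4: 'n'
  Position 3: 'l'
  Position 2: 'i'
  Position 1: 'n'
  Position 0: 'h'
Reversed: nlinh

nlinh


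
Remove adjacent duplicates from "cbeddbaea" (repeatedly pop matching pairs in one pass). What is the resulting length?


Input: cbeddbaea
Stack-based adjacent duplicate removal:
  Read 'c': push. Stack: c
  Read 'b': push. Stack: cb
  Read 'e': push. Stack: cbe
  Read 'd': push. Stack: cbed
  Read 'd': matches stack top 'd' => pop. Stack: cbe
  Read 'b': push. Stack: cbeb
  Read 'a': push. Stack: cbeba
  Read 'e': push. Stack: cbebae
  Read 'a': push. Stack: cbebaea
Final stack: "cbebaea" (length 7)

7


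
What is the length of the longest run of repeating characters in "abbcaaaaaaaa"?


Input: "abbcaaaaaaaa"
Scanning for longest run:
  Position 1 ('b'): new char, reset run to 1
  Position 2 ('b'): continues run of 'b', length=2
  Position 3 ('c'): new char, reset run to 1
  Position 4 ('a'): new char, reset run to 1
  Position 5 ('a'): continues run of 'a', length=2
  Position 6 ('a'): continues run of 'a', length=3
  Position 7 ('a'): continues run of 'a', length=4
  Position 8 ('a'): continues run of 'a', length=5
  Position 9 ('a'): continues run of 'a', length=6
  Position 10 ('a'): continues run of 'a', length=7
  Position 11 ('a'): continues run of 'a', length=8
Longest run: 'a' with length 8

8


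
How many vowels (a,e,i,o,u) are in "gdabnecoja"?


Input: gdabnecoja
Checking each character:
  'g' at position 0: consonant
  'd' at position 1: consonant
  'a' at position 2: vowel (running total: 1)
  'b' at position 3: consonant
  'n' at position 4: consonant
  'e' at position 5: vowel (running total: 2)
  'c' at position 6: consonant
  'o' at position 7: vowel (running total: 3)
  'j' at position 8: consonant
  'a' at position 9: vowel (running total: 4)
Total vowels: 4

4


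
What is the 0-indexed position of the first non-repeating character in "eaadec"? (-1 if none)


Input: eaadec
Character frequencies:
  'a': 2
  'c': 1
  'd': 1
  'e': 2
Scanning left to right for freq == 1:
  Position 0 ('e'): freq=2, skip
  Position 1 ('a'): freq=2, skip
  Position 2 ('a'): freq=2, skip
  Position 3 ('d'): unique! => answer = 3

3


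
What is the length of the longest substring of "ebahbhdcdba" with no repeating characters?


Input: "ebahbhdcdba"
Sliding window (track last position of each char):
  Position 0 ('e'): window [0,0] length 1 -- new best
  Position 1 ('b'): window [0,1] length 2 -- new best
  Position 2 ('a'): window [0,2] length 3 -- new best
  Position 3 ('h'): window [0,3] length 4 -- new best
  Position 4 ('b'): repeat (last at 1), move window start to 2
  Position 4 ('b'): window [2,4] length 3
  Position 5 ('h'): repeat (last at 3), move window start to 4
  Position 5 ('h'): window [4,5] length 2
  Position 6 ('d'): window [4,6] length 3
  Position 7 ('c'): window [4,7] length 4
  Position 8 ('d'): repeat (last at 6), move window start to 7
  Position 8 ('d'): window [7,8] length 2
  Position 9 ('b'): window [7,9] length 3
  Position 10 ('a'): window [7,10] length 4
Longest substring with no repeats: "ebah" with length 4

4


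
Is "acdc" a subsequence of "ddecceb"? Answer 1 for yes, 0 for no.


Check if "acdc" is a subsequence of "ddecceb"
Greedy scan:
  Position 0 ('d'): no match needed
  Position 1 ('d'): no match needed
  Position 2 ('e'): no match needed
  Position 3 ('c'): no match needed
  Position 4 ('c'): no match needed
  Position 5 ('e'): no match needed
  Position 6 ('b'): no match needed
Only matched 0/4 characters => not a subsequence

0


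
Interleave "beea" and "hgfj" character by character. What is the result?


Interleaving "beea" and "hgfj":
  Position 0: 'b' from first, 'h' from second => "bh"
  Position 1: 'e' from first, 'g' from second => "eg"
  Position 2: 'e' from first, 'f' from second => "ef"
  Position 3: 'a' from first, 'j' from second => "aj"
Result: bhegefaj

bhegefaj


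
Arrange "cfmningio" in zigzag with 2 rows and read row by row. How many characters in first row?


Zigzag "cfmningio" into 2 rows:
Placing characters:
  'c' => row 0
  'f' => row 1
  'm' => row 0
  'n' => row 1
  'i' => row 0
  'n' => row 1
  'g' => row 0
  'i' => row 1
  'o' => row 0
Rows:
  Row 0: "cmigo"
  Row 1: "fnni"
First row length: 5

5


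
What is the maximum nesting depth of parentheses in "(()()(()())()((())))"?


Input: "(()()(()())()((())))"
Tracking depth:
  Position 0 '(': depth becomes 1
  Position 1 '(': depth becomes 2
  Position 2 ')': depth becomes 1
  Position 3 '(': depth becomes 2
  Position 4 ')': depth becomes 1
  Position 5 '(': depth becomes 2
  Position 6 '(': depth becomes 3
  Position 7 ')': depth becomes 2
  Position 8 '(': depth becomes 3
  Position 9 ')': depth becomes 2
  Position 10 ')': depth becomes 1
  Position 11 '(': depth becomes 2
  Position 12 ')': depth becomes 1
  Position 13 '(': depth becomes 2
  Position 14 '(': depth becomes 3
  Position 15 '(': depth becomes 4
  Position 16 ')': depth becomes 3
  Position 17 ')': depth becomes 2
  Position 18 ')': depth becomes 1
  Position 19 ')': depth becomes 0
Maximum depth reached: 4

4


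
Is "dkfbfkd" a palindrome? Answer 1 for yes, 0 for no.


Input: dkfbfkd
Reversed: dkfbfkd
  Compare pos 0 ('d') with pos 6 ('d'): match
  Compare pos 1 ('k') with pos 5 ('k'): match
  Compare pos 2 ('f') with pos 4 ('f'): match
Result: palindrome

1


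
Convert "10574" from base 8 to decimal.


Input: "10574" in base 8
Positional expansion:
  Digit '1' (value 1) x 8^4 = 4096
  Digit '0' (value 0) x 8^3 = 0
  Digit '5' (value 5) x 8^2 = 320
  Digit '7' (value 7) x 8^1 = 56
  Digit '4' (value 4) x 8^0 = 4
Sum = 4476

4476


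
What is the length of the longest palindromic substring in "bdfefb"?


Input: "bdfefb"
Checking substrings for palindromes:
  [2:5] "fef" (len 3) => palindrome
Longest palindromic substring: "fef" with length 3

3


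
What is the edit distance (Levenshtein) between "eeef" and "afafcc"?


Computing edit distance: "eeef" -> "afafcc"
DP table:
           a    f    a    f    c    c
      0    1    2    3    4    5    6
  e   1    1    2    3    4    5    6
  e   2    2    2    3    4    5    6
  e   3    3    3    3    4    5    6
  f   4    4    3    4    3    4    5
Edit distance = dp[4][6] = 5

5


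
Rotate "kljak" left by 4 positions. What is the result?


Input: "kljak", rotate left by 4
First 4 characters: "klja"
Remaining characters: "k"
Concatenate remaining + first: "k" + "klja" = "kklja"

kklja


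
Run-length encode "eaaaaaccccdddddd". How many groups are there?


Input: eaaaaaccccdddddd
Scanning for consecutive runs:
  Group 1: 'e' x 1 (positions 0-0)
  Group 2: 'a' x 5 (positions 1-5)
  Group 3: 'c' x 4 (positions 6-9)
  Group 4: 'd' x 6 (positions 10-15)
Total groups: 4

4


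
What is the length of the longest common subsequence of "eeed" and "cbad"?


LCS of "eeed" and "cbad"
DP table:
           c    b    a    d
      0    0    0    0    0
  e   0    0    0    0    0
  e   0    0    0    0    0
  e   0    0    0    0    0
  d   0    0    0    0    1
LCS length = dp[4][4] = 1

1


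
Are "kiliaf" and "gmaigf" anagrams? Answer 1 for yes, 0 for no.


Strings: "kiliaf", "gmaigf"
Sorted first:  afiikl
Sorted second: afggim
Differ at position 2: 'i' vs 'g' => not anagrams

0


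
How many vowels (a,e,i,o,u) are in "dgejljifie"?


Input: dgejljifie
Checking each character:
  'd' at position 0: consonant
  'g' at position 1: consonant
  'e' at position 2: vowel (running total: 1)
  'j' at position 3: consonant
  'l' at position 4: consonant
  'j' at position 5: consonant
  'i' at position 6: vowel (running total: 2)
  'f' at position 7: consonant
  'i' at position 8: vowel (running total: 3)
  'e' at position 9: vowel (running total: 4)
Total vowels: 4

4


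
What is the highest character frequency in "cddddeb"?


Input: cddddeb
Character counts:
  'b': 1
  'c': 1
  'd': 4
  'e': 1
Maximum frequency: 4

4


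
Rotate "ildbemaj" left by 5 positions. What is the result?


Input: "ildbemaj", rotate left by 5
First 5 characters: "ildbe"
Remaining characters: "maj"
Concatenate remaining + first: "maj" + "ildbe" = "majildbe"

majildbe


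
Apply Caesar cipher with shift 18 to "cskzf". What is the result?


Caesar cipher: shift "cskzf" by 18
  'c' (pos 2) + 18 = pos 20 = 'u'
  's' (pos 18) + 18 = pos 10 = 'k'
  'k' (pos 10) + 18 = pos 2 = 'c'
  'z' (pos 25) + 18 = pos 17 = 'r'
  'f' (pos 5) + 18 = pos 23 = 'x'
Result: ukcrx

ukcrx


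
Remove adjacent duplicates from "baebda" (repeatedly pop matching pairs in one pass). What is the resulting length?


Input: baebda
Stack-based adjacent duplicate removal:
  Read 'b': push. Stack: b
  Read 'a': push. Stack: ba
  Read 'e': push. Stack: bae
  Read 'b': push. Stack: baeb
  Read 'd': push. Stack: baebd
  Read 'a': push. Stack: baebda
Final stack: "baebda" (length 6)

6


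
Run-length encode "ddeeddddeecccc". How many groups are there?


Input: ddeeddddeecccc
Scanning for consecutive runs:
  Group 1: 'd' x 2 (positions 0-1)
  Group 2: 'e' x 2 (positions 2-3)
  Group 3: 'd' x 4 (positions 4-7)
  Group 4: 'e' x 2 (positions 8-9)
  Group 5: 'c' x 4 (positions 10-13)
Total groups: 5

5


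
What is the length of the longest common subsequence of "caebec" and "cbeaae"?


LCS of "caebec" and "cbeaae"
DP table:
           c    b    e    a    a    e
      0    0    0    0    0    0    0
  c   0    1    1    1    1    1    1
  a   0    1    1    1    2    2    2
  e   0    1    1    2    2    2    3
  b   0    1    2    2    2    2    3
  e   0    1    2    3    3    3    3
  c   0    1    2    3    3    3    3
LCS length = dp[6][6] = 3

3


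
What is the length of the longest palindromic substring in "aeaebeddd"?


Input: "aeaebeddd"
Checking substrings for palindromes:
  [0:3] "aea" (len 3) => palindrome
  [1:4] "eae" (len 3) => palindrome
  [3:6] "ebe" (len 3) => palindrome
  [6:9] "ddd" (len 3) => palindrome
  [6:8] "dd" (len 2) => palindrome
  [7:9] "dd" (len 2) => palindrome
Longest palindromic substring: "aea" with length 3

3


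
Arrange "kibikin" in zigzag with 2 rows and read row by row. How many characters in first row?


Zigzag "kibikin" into 2 rows:
Placing characters:
  'k' => row 0
  'i' => row 1
  'b' => row 0
  'i' => row 1
  'k' => row 0
  'i' => row 1
  'n' => row 0
Rows:
  Row 0: "kbkn"
  Row 1: "iii"
First row length: 4

4


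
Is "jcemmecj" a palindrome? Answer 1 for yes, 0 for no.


Input: jcemmecj
Reversed: jcemmecj
  Compare pos 0 ('j') with pos 7 ('j'): match
  Compare pos 1 ('c') with pos 6 ('c'): match
  Compare pos 2 ('e') with pos 5 ('e'): match
  Compare pos 3 ('m') with pos 4 ('m'): match
Result: palindrome

1


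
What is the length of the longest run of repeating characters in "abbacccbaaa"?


Input: "abbacccbaaa"
Scanning for longest run:
  Position 1 ('b'): new char, reset run to 1
  Position 2 ('b'): continues run of 'b', length=2
  Position 3 ('a'): new char, reset run to 1
  Position 4 ('c'): new char, reset run to 1
  Position 5 ('c'): continues run of 'c', length=2
  Position 6 ('c'): continues run of 'c', length=3
  Position 7 ('b'): new char, reset run to 1
  Position 8 ('a'): new char, reset run to 1
  Position 9 ('a'): continues run of 'a', length=2
  Position 10 ('a'): continues run of 'a', length=3
Longest run: 'c' with length 3

3


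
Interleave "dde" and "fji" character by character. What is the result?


Interleaving "dde" and "fji":
  Position 0: 'd' from first, 'f' from second => "df"
  Position 1: 'd' from first, 'j' from second => "dj"
  Position 2: 'e' from first, 'i' from second => "ei"
Result: dfdjei

dfdjei


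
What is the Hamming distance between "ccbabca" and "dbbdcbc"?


Comparing "ccbabca" and "dbbdcbc" position by position:
  Position 0: 'c' vs 'd' => differ
  Position 1: 'c' vs 'b' => differ
  Position 2: 'b' vs 'b' => same
  Position 3: 'a' vs 'd' => differ
  Position 4: 'b' vs 'c' => differ
  Position 5: 'c' vs 'b' => differ
  Position 6: 'a' vs 'c' => differ
Total differences (Hamming distance): 6

6


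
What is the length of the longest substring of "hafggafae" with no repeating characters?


Input: "hafggafae"
Sliding window (track last position of each char):
  Position 0 ('h'): window [0,0] length 1 -- new best
  Position 1 ('a'): window [0,1] length 2 -- new best
  Position 2 ('f'): window [0,2] length 3 -- new best
  Position 3 ('g'): window [0,3] length 4 -- new best
  Position 4 ('g'): repeat (last at 3), move window start to 4
  Position 4 ('g'): window [4,4] length 1
  Position 5 ('a'): window [4,5] length 2
  Position 6 ('f'): window [4,6] length 3
  Position 7 ('a'): repeat (last at 5), move window start to 6
  Position 7 ('a'): window [6,7] length 2
  Position 8 ('e'): window [6,8] length 3
Longest substring with no repeats: "hafg" with length 4

4


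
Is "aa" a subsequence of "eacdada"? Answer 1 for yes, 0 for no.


Check if "aa" is a subsequence of "eacdada"
Greedy scan:
  Position 0 ('e'): no match needed
  Position 1 ('a'): matches sub[0] = 'a'
  Position 2 ('c'): no match needed
  Position 3 ('d'): no match needed
  Position 4 ('a'): matches sub[1] = 'a'
  Position 5 ('d'): no match needed
  Position 6 ('a'): no match needed
All 2 characters matched => is a subsequence

1


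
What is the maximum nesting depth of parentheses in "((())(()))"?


Input: "((())(()))"
Tracking depth:
  Position 0 '(': depth becomes 1
  Position 1 '(': depth becomes 2
  Position 2 '(': depth becomes 3
  Position 3 ')': depth becomes 2
  Position 4 ')': depth becomes 1
  Position 5 '(': depth becomes 2
  Position 6 '(': depth becomes 3
  Position 7 ')': depth becomes 2
  Position 8 ')': depth becomes 1
  Position 9 ')': depth becomes 0
Maximum depth reached: 3

3


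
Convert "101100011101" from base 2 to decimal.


Input: "101100011101" in base 2
Positional expansion:
  Digit '1' (value 1) x 2^11 = 2048
  Digit '0' (value 0) x 2^10 = 0
  Digit '1' (value 1) x 2^9 = 512
  Digit '1' (value 1) x 2^8 = 256
  Digit '0' (value 0) x 2^7 = 0
  Digit '0' (value 0) x 2^6 = 0
  Digit '0' (value 0) x 2^5 = 0
  Digit '1' (value 1) x 2^4 = 16
  Digit '1' (value 1) x 2^3 = 8
  Digit '1' (value 1) x 2^2 = 4
  Digit '0' (value 0) x 2^1 = 0
  Digit '1' (value 1) x 2^0 = 1
Sum = 2845

2845


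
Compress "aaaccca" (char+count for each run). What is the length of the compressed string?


Input: aaaccca
Runs:
  'a' x 3 => "a3"
  'c' x 3 => "c3"
  'a' x 1 => "a1"
Compressed: "a3c3a1"
Compressed length: 6

6


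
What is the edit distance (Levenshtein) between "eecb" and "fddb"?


Computing edit distance: "eecb" -> "fddb"
DP table:
           f    d    d    b
      0    1    2    3    4
  e   1    1    2    3    4
  e   2    2    2    3    4
  c   3    3    3    3    4
  b   4    4    4    4    3
Edit distance = dp[4][4] = 3

3


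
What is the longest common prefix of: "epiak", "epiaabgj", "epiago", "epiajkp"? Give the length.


Words: epiak, epiaabgj, epiago, epiajkp
  Position 0: all 'e' => match
  Position 1: all 'p' => match
  Position 2: all 'i' => match
  Position 3: all 'a' => match
  Position 4: ('k', 'a', 'g', 'j') => mismatch, stop
LCP = "epia" (length 4)

4


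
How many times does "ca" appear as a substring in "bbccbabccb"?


Searching for "ca" in "bbccbabccb"
Scanning each position:
  Position 0: "bb" => no
  Position 1: "bc" => no
  Position 2: "cc" => no
  Position 3: "cb" => no
  Position 4: "ba" => no
  Position 5: "ab" => no
  Position 6: "bc" => no
  Position 7: "cc" => no
  Position 8: "cb" => no
Total occurrences: 0

0


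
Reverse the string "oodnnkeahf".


Input: oodnnkeahf
Reading characters right to left:
  Position 9: 'f'
  Position 8: 'h'
  Position 7: 'a'
  Position 6: 'e'
  Position 5: 'k'
  Position 4: 'n'
  Position 3: 'n'
  Position 2: 'd'
  Position 1: 'o'
  Position 0: 'o'
Reversed: fhaeknndoo

fhaeknndoo


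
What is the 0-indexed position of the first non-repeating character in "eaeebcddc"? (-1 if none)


Input: eaeebcddc
Character frequencies:
  'a': 1
  'b': 1
  'c': 2
  'd': 2
  'e': 3
Scanning left to right for freq == 1:
  Position 0 ('e'): freq=3, skip
  Position 1 ('a'): unique! => answer = 1

1


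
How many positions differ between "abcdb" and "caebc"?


Comparing "abcdb" and "caebc" position by position:
  Position 0: 'a' vs 'c' => DIFFER
  Position 1: 'b' vs 'a' => DIFFER
  Position 2: 'c' vs 'e' => DIFFER
  Position 3: 'd' vs 'b' => DIFFER
  Position 4: 'b' vs 'c' => DIFFER
Positions that differ: 5

5


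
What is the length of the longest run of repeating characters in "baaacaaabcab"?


Input: "baaacaaabcab"
Scanning for longest run:
  Position 1 ('a'): new char, reset run to 1
  Position 2 ('a'): continues run of 'a', length=2
  Position 3 ('a'): continues run of 'a', length=3
  Position 4 ('c'): new char, reset run to 1
  Position 5 ('a'): new char, reset run to 1
  Position 6 ('a'): continues run of 'a', length=2
  Position 7 ('a'): continues run of 'a', length=3
  Position 8 ('b'): new char, reset run to 1
  Position 9 ('c'): new char, reset run to 1
  Position 10 ('a'): new char, reset run to 1
  Position 11 ('b'): new char, reset run to 1
Longest run: 'a' with length 3

3


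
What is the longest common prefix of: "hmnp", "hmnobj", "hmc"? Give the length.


Words: hmnp, hmnobj, hmc
  Position 0: all 'h' => match
  Position 1: all 'm' => match
  Position 2: ('n', 'n', 'c') => mismatch, stop
LCP = "hm" (length 2)

2


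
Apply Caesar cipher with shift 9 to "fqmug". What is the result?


Caesar cipher: shift "fqmug" by 9
  'f' (pos 5) + 9 = pos 14 = 'o'
  'q' (pos 16) + 9 = pos 25 = 'z'
  'm' (pos 12) + 9 = pos 21 = 'v'
  'u' (pos 20) + 9 = pos 3 = 'd'
  'g' (pos 6) + 9 = pos 15 = 'p'
Result: ozvdp

ozvdp


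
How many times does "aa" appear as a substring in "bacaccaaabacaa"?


Searching for "aa" in "bacaccaaabacaa"
Scanning each position:
  Position 0: "ba" => no
  Position 1: "ac" => no
  Position 2: "ca" => no
  Position 3: "ac" => no
  Position 4: "cc" => no
  Position 5: "ca" => no
  Position 6: "aa" => MATCH
  Position 7: "aa" => MATCH
  Position 8: "ab" => no
  Position 9: "ba" => no
  Position 10: "ac" => no
  Position 11: "ca" => no
  Position 12: "aa" => MATCH
Total occurrences: 3

3


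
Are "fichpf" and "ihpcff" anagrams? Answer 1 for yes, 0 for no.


Strings: "fichpf", "ihpcff"
Sorted first:  cffhip
Sorted second: cffhip
Sorted forms match => anagrams

1


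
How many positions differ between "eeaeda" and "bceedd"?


Comparing "eeaeda" and "bceedd" position by position:
  Position 0: 'e' vs 'b' => DIFFER
  Position 1: 'e' vs 'c' => DIFFER
  Position 2: 'a' vs 'e' => DIFFER
  Position 3: 'e' vs 'e' => same
  Position 4: 'd' vs 'd' => same
  Position 5: 'a' vs 'd' => DIFFER
Positions that differ: 4

4


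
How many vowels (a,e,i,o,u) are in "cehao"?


Input: cehao
Checking each character:
  'c' at position 0: consonant
  'e' at position 1: vowel (running total: 1)
  'h' at position 2: consonant
  'a' at position 3: vowel (running total: 2)
  'o' at position 4: vowel (running total: 3)
Total vowels: 3

3


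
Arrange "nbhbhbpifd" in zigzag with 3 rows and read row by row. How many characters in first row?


Zigzag "nbhbhbpifd" into 3 rows:
Placing characters:
  'n' => row 0
  'b' => row 1
  'h' => row 2
  'b' => row 1
  'h' => row 0
  'b' => row 1
  'p' => row 2
  'i' => row 1
  'f' => row 0
  'd' => row 1
Rows:
  Row 0: "nhf"
  Row 1: "bbbid"
  Row 2: "hp"
First row length: 3

3


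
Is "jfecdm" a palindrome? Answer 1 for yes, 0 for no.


Input: jfecdm
Reversed: mdcefj
  Compare pos 0 ('j') with pos 5 ('m'): MISMATCH
  Compare pos 1 ('f') with pos 4 ('d'): MISMATCH
  Compare pos 2 ('e') with pos 3 ('c'): MISMATCH
Result: not a palindrome

0


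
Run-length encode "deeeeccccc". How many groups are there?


Input: deeeeccccc
Scanning for consecutive runs:
  Group 1: 'd' x 1 (positions 0-0)
  Group 2: 'e' x 4 (positions 1-4)
  Group 3: 'c' x 5 (positions 5-9)
Total groups: 3

3


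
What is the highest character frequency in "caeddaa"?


Input: caeddaa
Character counts:
  'a': 3
  'c': 1
  'd': 2
  'e': 1
Maximum frequency: 3

3


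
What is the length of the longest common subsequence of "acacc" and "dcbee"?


LCS of "acacc" and "dcbee"
DP table:
           d    c    b    e    e
      0    0    0    0    0    0
  a   0    0    0    0    0    0
  c   0    0    1    1    1    1
  a   0    0    1    1    1    1
  c   0    0    1    1    1    1
  c   0    0    1    1    1    1
LCS length = dp[5][5] = 1

1


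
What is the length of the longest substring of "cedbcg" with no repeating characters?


Input: "cedbcg"
Sliding window (track last position of each char):
  Position 0 ('c'): window [0,0] length 1 -- new best
  Position 1 ('e'): window [0,1] length 2 -- new best
  Position 2 ('d'): window [0,2] length 3 -- new best
  Position 3 ('b'): window [0,3] length 4 -- new best
  Position 4 ('c'): repeat (last at 0), move window start to 1
  Position 4 ('c'): window [1,4] length 4
  Position 5 ('g'): window [1,5] length 5 -- new best
Longest substring with no repeats: "edbcg" with length 5

5


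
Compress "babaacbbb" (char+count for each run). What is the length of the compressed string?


Input: babaacbbb
Runs:
  'b' x 1 => "b1"
  'a' x 1 => "a1"
  'b' x 1 => "b1"
  'a' x 2 => "a2"
  'c' x 1 => "c1"
  'b' x 3 => "b3"
Compressed: "b1a1b1a2c1b3"
Compressed length: 12

12


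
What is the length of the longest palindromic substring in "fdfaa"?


Input: "fdfaa"
Checking substrings for palindromes:
  [0:3] "fdf" (len 3) => palindrome
  [3:5] "aa" (len 2) => palindrome
Longest palindromic substring: "fdf" with length 3

3


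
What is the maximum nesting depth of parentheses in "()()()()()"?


Input: "()()()()()"
Tracking depth:
  Position 0 '(': depth becomes 1
  Position 1 ')': depth becomes 0
  Position 2 '(': depth becomes 1
  Position 3 ')': depth becomes 0
  Position 4 '(': depth becomes 1
  Position 5 ')': depth becomes 0
  Position 6 '(': depth becomes 1
  Position 7 ')': depth becomes 0
  Position 8 '(': depth becomes 1
  Position 9 ')': depth becomes 0
Maximum depth reached: 1

1


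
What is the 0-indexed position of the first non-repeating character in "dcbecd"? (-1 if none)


Input: dcbecd
Character frequencies:
  'b': 1
  'c': 2
  'd': 2
  'e': 1
Scanning left to right for freq == 1:
  Position 0 ('d'): freq=2, skip
  Position 1 ('c'): freq=2, skip
  Position 2 ('b'): unique! => answer = 2

2


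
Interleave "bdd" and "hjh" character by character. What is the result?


Interleaving "bdd" and "hjh":
  Position 0: 'b' from first, 'h' from second => "bh"
  Position 1: 'd' from first, 'j' from second => "dj"
  Position 2: 'd' from first, 'h' from second => "dh"
Result: bhdjdh

bhdjdh


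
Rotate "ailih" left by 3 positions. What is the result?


Input: "ailih", rotate left by 3
First 3 characters: "ail"
Remaining characters: "ih"
Concatenate remaining + first: "ih" + "ail" = "ihail"

ihail


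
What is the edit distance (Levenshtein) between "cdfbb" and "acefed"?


Computing edit distance: "cdfbb" -> "acefed"
DP table:
           a    c    e    f    e    d
      0    1    2    3    4    5    6
  c   1    1    1    2    3    4    5
  d   2    2    2    2    3    4    4
  f   3    3    3    3    2    3    4
  b   4    4    4    4    3    3    4
  b   5    5    5    5    4    4    4
Edit distance = dp[5][6] = 4

4


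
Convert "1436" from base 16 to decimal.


Input: "1436" in base 16
Positional expansion:
  Digit '1' (value 1) x 16^3 = 4096
  Digit '4' (value 4) x 16^2 = 1024
  Digit '3' (value 3) x 16^1 = 48
  Digit '6' (value 6) x 16^0 = 6
Sum = 5174

5174


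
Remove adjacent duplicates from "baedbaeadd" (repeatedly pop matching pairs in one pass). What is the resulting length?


Input: baedbaeadd
Stack-based adjacent duplicate removal:
  Read 'b': push. Stack: b
  Read 'a': push. Stack: ba
  Read 'e': push. Stack: bae
  Read 'd': push. Stack: baed
  Read 'b': push. Stack: baedb
  Read 'a': push. Stack: baedba
  Read 'e': push. Stack: baedbae
  Read 'a': push. Stack: baedbaea
  Read 'd': push. Stack: baedbaead
  Read 'd': matches stack top 'd' => pop. Stack: baedbaea
Final stack: "baedbaea" (length 8)

8


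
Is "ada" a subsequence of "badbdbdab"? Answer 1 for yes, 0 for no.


Check if "ada" is a subsequence of "badbdbdab"
Greedy scan:
  Position 0 ('b'): no match needed
  Position 1 ('a'): matches sub[0] = 'a'
  Position 2 ('d'): matches sub[1] = 'd'
  Position 3 ('b'): no match needed
  Position 4 ('d'): no match needed
  Position 5 ('b'): no match needed
  Position 6 ('d'): no match needed
  Position 7 ('a'): matches sub[2] = 'a'
  Position 8 ('b'): no match needed
All 3 characters matched => is a subsequence

1


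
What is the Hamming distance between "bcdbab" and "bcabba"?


Comparing "bcdbab" and "bcabba" position by position:
  Position 0: 'b' vs 'b' => same
  Position 1: 'c' vs 'c' => same
  Position 2: 'd' vs 'a' => differ
  Position 3: 'b' vs 'b' => same
  Position 4: 'a' vs 'b' => differ
  Position 5: 'b' vs 'a' => differ
Total differences (Hamming distance): 3

3


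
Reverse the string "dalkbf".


Input: dalkbf
Reading characters right to left:
  Position 5: 'f'
  Position 4: 'b'
  Position 3: 'k'
  Position 2: 'l'
  Position 1: 'a'
  Position 0: 'd'
Reversed: fbklad

fbklad


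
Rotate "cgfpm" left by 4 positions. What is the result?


Input: "cgfpm", rotate left by 4
First 4 characters: "cgfp"
Remaining characters: "m"
Concatenate remaining + first: "m" + "cgfp" = "mcgfp"

mcgfp


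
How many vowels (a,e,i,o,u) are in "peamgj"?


Input: peamgj
Checking each character:
  'p' at position 0: consonant
  'e' at position 1: vowel (running total: 1)
  'a' at position 2: vowel (running total: 2)
  'm' at position 3: consonant
  'g' at position 4: consonant
  'j' at position 5: consonant
Total vowels: 2

2


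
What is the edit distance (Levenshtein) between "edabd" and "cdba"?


Computing edit distance: "edabd" -> "cdba"
DP table:
           c    d    b    a
      0    1    2    3    4
  e   1    1    2    3    4
  d   2    2    1    2    3
  a   3    3    2    2    2
  b   4    4    3    2    3
  d   5    5    4    3    3
Edit distance = dp[5][4] = 3

3


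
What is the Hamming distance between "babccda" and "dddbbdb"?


Comparing "babccda" and "dddbbdb" position by position:
  Position 0: 'b' vs 'd' => differ
  Position 1: 'a' vs 'd' => differ
  Position 2: 'b' vs 'd' => differ
  Position 3: 'c' vs 'b' => differ
  Position 4: 'c' vs 'b' => differ
  Position 5: 'd' vs 'd' => same
  Position 6: 'a' vs 'b' => differ
Total differences (Hamming distance): 6

6


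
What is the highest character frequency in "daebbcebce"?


Input: daebbcebce
Character counts:
  'a': 1
  'b': 3
  'c': 2
  'd': 1
  'e': 3
Maximum frequency: 3

3


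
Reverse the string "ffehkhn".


Input: ffehkhn
Reading characters right to left:
  Position 6: 'n'
  Position 5: 'h'
  Position 4: 'k'
  Position 3: 'h'
  Position 2: 'e'
  Position 1: 'f'
  Position 0: 'f'
Reversed: nhkheff

nhkheff


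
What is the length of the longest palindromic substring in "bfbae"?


Input: "bfbae"
Checking substrings for palindromes:
  [0:3] "bfb" (len 3) => palindrome
Longest palindromic substring: "bfb" with length 3

3


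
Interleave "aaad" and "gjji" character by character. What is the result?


Interleaving "aaad" and "gjji":
  Position 0: 'a' from first, 'g' from second => "ag"
  Position 1: 'a' from first, 'j' from second => "aj"
  Position 2: 'a' from first, 'j' from second => "aj"
  Position 3: 'd' from first, 'i' from second => "di"
Result: agajajdi

agajajdi


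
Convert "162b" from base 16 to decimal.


Input: "162b" in base 16
Positional expansion:
  Digit '1' (value 1) x 16^3 = 4096
  Digit '6' (value 6) x 16^2 = 1536
  Digit '2' (value 2) x 16^1 = 32
  Digit 'b' (value 11) x 16^0 = 11
Sum = 5675

5675


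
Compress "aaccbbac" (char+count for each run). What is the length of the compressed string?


Input: aaccbbac
Runs:
  'a' x 2 => "a2"
  'c' x 2 => "c2"
  'b' x 2 => "b2"
  'a' x 1 => "a1"
  'c' x 1 => "c1"
Compressed: "a2c2b2a1c1"
Compressed length: 10

10


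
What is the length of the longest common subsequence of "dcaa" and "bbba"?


LCS of "dcaa" and "bbba"
DP table:
           b    b    b    a
      0    0    0    0    0
  d   0    0    0    0    0
  c   0    0    0    0    0
  a   0    0    0    0    1
  a   0    0    0    0    1
LCS length = dp[4][4] = 1

1


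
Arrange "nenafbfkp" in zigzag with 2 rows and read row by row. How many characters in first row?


Zigzag "nenafbfkp" into 2 rows:
Placing characters:
  'n' => row 0
  'e' => row 1
  'n' => row 0
  'a' => row 1
  'f' => row 0
  'b' => row 1
  'f' => row 0
  'k' => row 1
  'p' => row 0
Rows:
  Row 0: "nnffp"
  Row 1: "eabk"
First row length: 5

5


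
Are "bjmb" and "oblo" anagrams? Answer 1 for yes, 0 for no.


Strings: "bjmb", "oblo"
Sorted first:  bbjm
Sorted second: bloo
Differ at position 1: 'b' vs 'l' => not anagrams

0


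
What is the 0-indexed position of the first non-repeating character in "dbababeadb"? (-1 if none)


Input: dbababeadb
Character frequencies:
  'a': 3
  'b': 4
  'd': 2
  'e': 1
Scanning left to right for freq == 1:
  Position 0 ('d'): freq=2, skip
  Position 1 ('b'): freq=4, skip
  Position 2 ('a'): freq=3, skip
  Position 3 ('b'): freq=4, skip
  Position 4 ('a'): freq=3, skip
  Position 5 ('b'): freq=4, skip
  Position 6 ('e'): unique! => answer = 6

6


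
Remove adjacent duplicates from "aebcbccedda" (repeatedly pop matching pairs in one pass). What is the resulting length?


Input: aebcbccedda
Stack-based adjacent duplicate removal:
  Read 'a': push. Stack: a
  Read 'e': push. Stack: ae
  Read 'b': push. Stack: aeb
  Read 'c': push. Stack: aebc
  Read 'b': push. Stack: aebcb
  Read 'c': push. Stack: aebcbc
  Read 'c': matches stack top 'c' => pop. Stack: aebcb
  Read 'e': push. Stack: aebcbe
  Read 'd': push. Stack: aebcbed
  Read 'd': matches stack top 'd' => pop. Stack: aebcbe
  Read 'a': push. Stack: aebcbea
Final stack: "aebcbea" (length 7)

7


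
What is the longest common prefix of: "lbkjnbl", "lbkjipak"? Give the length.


Words: lbkjnbl, lbkjipak
  Position 0: all 'l' => match
  Position 1: all 'b' => match
  Position 2: all 'k' => match
  Position 3: all 'j' => match
  Position 4: ('n', 'i') => mismatch, stop
LCP = "lbkj" (length 4)

4


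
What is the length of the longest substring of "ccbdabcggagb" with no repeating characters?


Input: "ccbdabcggagb"
Sliding window (track last position of each char):
  Position 0 ('c'): window [0,0] length 1 -- new best
  Position 1 ('c'): repeat (last at 0), move window start to 1
  Position 1 ('c'): window [1,1] length 1
  Position 2 ('b'): window [1,2] length 2 -- new best
  Position 3 ('d'): window [1,3] length 3 -- new best
  Position 4 ('a'): window [1,4] length 4 -- new best
  Position 5 ('b'): repeat (last at 2), move window start to 3
  Position 5 ('b'): window [3,5] length 3
  Position 6 ('c'): window [3,6] length 4
  Position 7 ('g'): window [3,7] length 5 -- new best
  Position 8 ('g'): repeat (last at 7), move window start to 8
  Position 8 ('g'): window [8,8] length 1
  Position 9 ('a'): window [8,9] length 2
  Position 10 ('g'): repeat (last at 8), move window start to 9
  Position 10 ('g'): window [9,10] length 2
  Position 11 ('b'): window [9,11] length 3
Longest substring with no repeats: "dabcg" with length 5

5


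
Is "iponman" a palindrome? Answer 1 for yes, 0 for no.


Input: iponman
Reversed: namnopi
  Compare pos 0 ('i') with pos 6 ('n'): MISMATCH
  Compare pos 1 ('p') with pos 5 ('a'): MISMATCH
  Compare pos 2 ('o') with pos 4 ('m'): MISMATCH
Result: not a palindrome

0


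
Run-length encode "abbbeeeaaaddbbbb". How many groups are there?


Input: abbbeeeaaaddbbbb
Scanning for consecutive runs:
  Group 1: 'a' x 1 (positions 0-0)
  Group 2: 'b' x 3 (positions 1-3)
  Group 3: 'e' x 3 (positions 4-6)
  Group 4: 'a' x 3 (positions 7-9)
  Group 5: 'd' x 2 (positions 10-11)
  Group 6: 'b' x 4 (positions 12-15)
Total groups: 6

6


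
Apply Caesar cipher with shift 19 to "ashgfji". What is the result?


Caesar cipher: shift "ashgfji" by 19
  'a' (pos 0) + 19 = pos 19 = 't'
  's' (pos 18) + 19 = pos 11 = 'l'
  'h' (pos 7) + 19 = pos 0 = 'a'
  'g' (pos 6) + 19 = pos 25 = 'z'
  'f' (pos 5) + 19 = pos 24 = 'y'
  'j' (pos 9) + 19 = pos 2 = 'c'
  'i' (pos 8) + 19 = pos 1 = 'b'
Result: tlazycb

tlazycb


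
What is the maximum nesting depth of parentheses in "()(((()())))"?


Input: "()(((()())))"
Tracking depth:
  Position 0 '(': depth becomes 1
  Position 1 ')': depth becomes 0
  Position 2 '(': depth becomes 1
  Position 3 '(': depth becomes 2
  Position 4 '(': depth becomes 3
  Position 5 '(': depth becomes 4
  Position 6 ')': depth becomes 3
  Position 7 '(': depth becomes 4
  Position 8 ')': depth becomes 3
  Position 9 ')': depth becomes 2
  Position 10 ')': depth becomes 1
  Position 11 ')': depth becomes 0
Maximum depth reached: 4

4


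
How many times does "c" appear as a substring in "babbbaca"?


Searching for "c" in "babbbaca"
Scanning each position:
  Position 0: "b" => no
  Position 1: "a" => no
  Position 2: "b" => no
  Position 3: "b" => no
  Position 4: "b" => no
  Position 5: "a" => no
  Position 6: "c" => MATCH
  Position 7: "a" => no
Total occurrences: 1

1


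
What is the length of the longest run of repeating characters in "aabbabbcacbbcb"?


Input: "aabbabbcacbbcb"
Scanning for longest run:
  Position 1 ('a'): continues run of 'a', length=2
  Position 2 ('b'): new char, reset run to 1
  Position 3 ('b'): continues run of 'b', length=2
  Position 4 ('a'): new char, reset run to 1
  Position 5 ('b'): new char, reset run to 1
  Position 6 ('b'): continues run of 'b', length=2
  Position 7 ('c'): new char, reset run to 1
  Position 8 ('a'): new char, reset run to 1
  Position 9 ('c'): new char, reset run to 1
  Position 10 ('b'): new char, reset run to 1
  Position 11 ('b'): continues run of 'b', length=2
  Position 12 ('c'): new char, reset run to 1
  Position 13 ('b'): new char, reset run to 1
Longest run: 'a' with length 2

2


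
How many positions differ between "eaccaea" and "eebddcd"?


Comparing "eaccaea" and "eebddcd" position by position:
  Position 0: 'e' vs 'e' => same
  Position 1: 'a' vs 'e' => DIFFER
  Position 2: 'c' vs 'b' => DIFFER
  Position 3: 'c' vs 'd' => DIFFER
  Position 4: 'a' vs 'd' => DIFFER
  Position 5: 'e' vs 'c' => DIFFER
  Position 6: 'a' vs 'd' => DIFFER
Positions that differ: 6

6


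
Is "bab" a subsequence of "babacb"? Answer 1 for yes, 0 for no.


Check if "bab" is a subsequence of "babacb"
Greedy scan:
  Position 0 ('b'): matches sub[0] = 'b'
  Position 1 ('a'): matches sub[1] = 'a'
  Position 2 ('b'): matches sub[2] = 'b'
  Position 3 ('a'): no match needed
  Position 4 ('c'): no match needed
  Position 5 ('b'): no match needed
All 3 characters matched => is a subsequence

1


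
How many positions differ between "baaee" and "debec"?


Comparing "baaee" and "debec" position by position:
  Position 0: 'b' vs 'd' => DIFFER
  Position 1: 'a' vs 'e' => DIFFER
  Position 2: 'a' vs 'b' => DIFFER
  Position 3: 'e' vs 'e' => same
  Position 4: 'e' vs 'c' => DIFFER
Positions that differ: 4

4


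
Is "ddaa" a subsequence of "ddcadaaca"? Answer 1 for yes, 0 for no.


Check if "ddaa" is a subsequence of "ddcadaaca"
Greedy scan:
  Position 0 ('d'): matches sub[0] = 'd'
  Position 1 ('d'): matches sub[1] = 'd'
  Position 2 ('c'): no match needed
  Position 3 ('a'): matches sub[2] = 'a'
  Position 4 ('d'): no match needed
  Position 5 ('a'): matches sub[3] = 'a'
  Position 6 ('a'): no match needed
  Position 7 ('c'): no match needed
  Position 8 ('a'): no match needed
All 4 characters matched => is a subsequence

1


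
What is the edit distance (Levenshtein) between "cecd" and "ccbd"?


Computing edit distance: "cecd" -> "ccbd"
DP table:
           c    c    b    d
      0    1    2    3    4
  c   1    0    1    2    3
  e   2    1    1    2    3
  c   3    2    1    2    3
  d   4    3    2    2    2
Edit distance = dp[4][4] = 2

2


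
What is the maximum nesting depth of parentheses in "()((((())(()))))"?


Input: "()((((())(()))))"
Tracking depth:
  Position 0 '(': depth becomes 1
  Position 1 ')': depth becomes 0
  Position 2 '(': depth becomes 1
  Position 3 '(': depth becomes 2
  Position 4 '(': depth becomes 3
  Position 5 '(': depth becomes 4
  Position 6 '(': depth becomes 5
  Position 7 ')': depth becomes 4
  Position 8 ')': depth becomes 3
  Position 9 '(': depth becomes 4
  Position 10 '(': depth becomes 5
  Position 11 ')': depth becomes 4
  Position 12 ')': depth becomes 3
  Position 13 ')': depth becomes 2
  Position 14 ')': depth becomes 1
  Position 15 ')': depth becomes 0
Maximum depth reached: 5

5


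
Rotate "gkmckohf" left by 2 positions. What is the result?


Input: "gkmckohf", rotate left by 2
First 2 characters: "gk"
Remaining characters: "mckohf"
Concatenate remaining + first: "mckohf" + "gk" = "mckohfgk"

mckohfgk


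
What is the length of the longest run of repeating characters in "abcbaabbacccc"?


Input: "abcbaabbacccc"
Scanning for longest run:
  Position 1 ('b'): new char, reset run to 1
  Position 2 ('c'): new char, reset run to 1
  Position 3 ('b'): new char, reset run to 1
  Position 4 ('a'): new char, reset run to 1
  Position 5 ('a'): continues run of 'a', length=2
  Position 6 ('b'): new char, reset run to 1
  Position 7 ('b'): continues run of 'b', length=2
  Position 8 ('a'): new char, reset run to 1
  Position 9 ('c'): new char, reset run to 1
  Position 10 ('c'): continues run of 'c', length=2
  Position 11 ('c'): continues run of 'c', length=3
  Position 12 ('c'): continues run of 'c', length=4
Longest run: 'c' with length 4

4
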